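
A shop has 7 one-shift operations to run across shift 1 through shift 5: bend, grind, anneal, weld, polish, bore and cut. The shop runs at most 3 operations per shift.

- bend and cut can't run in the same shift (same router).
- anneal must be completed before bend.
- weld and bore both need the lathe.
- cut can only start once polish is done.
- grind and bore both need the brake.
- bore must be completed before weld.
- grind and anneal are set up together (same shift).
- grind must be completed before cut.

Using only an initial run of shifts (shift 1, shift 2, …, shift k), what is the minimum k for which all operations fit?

The precedence chain requires at least 2 distinct shifts.
With at most 3 per shift and 7 operations, at least 3 shifts are needed.
3 works (last occupied shift: shift 3): for example polish in shift 1, bend in shift 3, anneal in shift 1, grind in shift 1, cut in shift 2, bore in shift 2, weld in shift 3.

3 shifts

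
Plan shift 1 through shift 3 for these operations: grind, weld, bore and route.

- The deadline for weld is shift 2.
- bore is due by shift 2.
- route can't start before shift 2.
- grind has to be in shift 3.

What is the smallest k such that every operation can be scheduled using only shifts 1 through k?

grind can't be placed before shift 3, so the schedule must run through at least shift 3.
3 works (last occupied shift: shift 3): for example route=shift 2; bore=shift 1; grind=shift 3; weld=shift 1.

3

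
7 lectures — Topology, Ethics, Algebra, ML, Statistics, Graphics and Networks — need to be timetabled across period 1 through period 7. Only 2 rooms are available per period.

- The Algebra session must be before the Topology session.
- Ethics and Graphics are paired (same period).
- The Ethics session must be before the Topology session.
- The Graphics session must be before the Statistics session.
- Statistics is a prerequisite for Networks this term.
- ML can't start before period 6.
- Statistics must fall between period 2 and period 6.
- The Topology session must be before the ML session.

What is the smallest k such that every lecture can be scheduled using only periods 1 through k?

The precedence chain requires at least 3 distinct periods.
With at most 2 per period and 7 lectures, at least 4 periods are needed.
ML can't be placed before period 6, so the schedule must run through at least period 6.
6 works (last occupied period: period 6): for example Topology in period 3; Algebra in period 2; Networks in period 3; Graphics in period 1; ML in period 6; Ethics in period 1; Statistics in period 2.

6 periods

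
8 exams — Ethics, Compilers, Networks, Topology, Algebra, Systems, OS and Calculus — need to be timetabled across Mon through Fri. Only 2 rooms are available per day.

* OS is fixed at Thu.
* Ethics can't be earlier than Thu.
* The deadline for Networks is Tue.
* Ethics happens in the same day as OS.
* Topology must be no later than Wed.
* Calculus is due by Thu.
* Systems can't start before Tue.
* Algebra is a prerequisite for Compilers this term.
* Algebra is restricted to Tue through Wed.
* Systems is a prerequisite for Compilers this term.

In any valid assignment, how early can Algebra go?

Algebra is available from Tue; Algebra's own window allows nothing later than Wed.
Algebra at Tue is achievable: Calculus in Wed; Compilers in Wed; Networks in Mon; Topology in Mon; Systems in Tue; OS in Thu; Ethics in Thu; Algebra in Tue.

Tue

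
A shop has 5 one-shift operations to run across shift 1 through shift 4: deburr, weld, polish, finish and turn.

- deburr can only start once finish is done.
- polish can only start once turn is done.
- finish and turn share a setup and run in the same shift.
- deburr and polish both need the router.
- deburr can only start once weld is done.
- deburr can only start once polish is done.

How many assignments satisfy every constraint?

11

Splitting on deburr: it can be shift 3 (2), shift 4 (9). Listing each branch's schedules as (weld, polish, finish, turn) by shift number:
deburr=shift 3: (1,2,1,1) (2,2,1,1) — 2.
deburr=shift 4: (1,2,1,1) (1,3,1,1) (1,3,2,2) (2,2,1,1) (2,3,1,1) (2,3,2,2) (3,2,1,1) (3,3,1,1) (3,3,2,2) — 9.
Summing: 2 + 9 = 11.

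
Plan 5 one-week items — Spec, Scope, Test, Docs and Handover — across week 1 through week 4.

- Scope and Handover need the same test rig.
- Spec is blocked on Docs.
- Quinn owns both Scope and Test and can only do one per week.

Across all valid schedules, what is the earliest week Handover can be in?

week 1

Handover at week 1 is achievable: Handover -> week 1; Test -> week 1; Spec -> week 2; Scope -> week 2; Docs -> week 1.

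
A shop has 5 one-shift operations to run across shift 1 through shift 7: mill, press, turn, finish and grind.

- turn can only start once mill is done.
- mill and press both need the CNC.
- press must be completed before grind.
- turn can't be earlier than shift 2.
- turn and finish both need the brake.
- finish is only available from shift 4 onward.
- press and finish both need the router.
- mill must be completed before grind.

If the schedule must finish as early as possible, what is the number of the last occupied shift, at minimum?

shift 4

The precedence chain requires at least 2 distinct shifts.
finish can't be placed before shift 4, so the schedule must run through at least shift 4.
4 works (last occupied shift: shift 4): for example finish in shift 4; press in shift 2; grind in shift 3; mill in shift 1; turn in shift 2.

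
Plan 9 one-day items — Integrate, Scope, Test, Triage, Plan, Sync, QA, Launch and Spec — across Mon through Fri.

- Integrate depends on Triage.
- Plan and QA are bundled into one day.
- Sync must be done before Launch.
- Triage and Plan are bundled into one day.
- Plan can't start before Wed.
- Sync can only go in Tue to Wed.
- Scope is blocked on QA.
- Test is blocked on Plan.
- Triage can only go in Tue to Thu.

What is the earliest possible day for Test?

Precedence pushes Test to at least Thu.
Test at Thu is achievable: Integrate=Thu, Triage=Wed, Plan=Wed, Sync=Tue, Test=Thu, Launch=Wed, Scope=Thu, Spec=Mon, QA=Wed.

Thu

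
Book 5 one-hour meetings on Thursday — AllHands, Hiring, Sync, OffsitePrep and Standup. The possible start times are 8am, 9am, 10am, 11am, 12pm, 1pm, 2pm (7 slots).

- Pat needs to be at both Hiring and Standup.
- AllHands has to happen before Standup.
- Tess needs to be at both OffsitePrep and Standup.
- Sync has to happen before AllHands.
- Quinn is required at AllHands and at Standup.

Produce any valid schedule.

OffsitePrep -> 8am; Standup -> 10am; Sync -> 8am; Hiring -> 8am; AllHands -> 9am

Checking: Sync(8am) before AllHands(9am); AllHands(9am) before Standup(10am); OffsitePrep(8am) != Standup(10am); AllHands(9am) != Standup(10am); Hiring(8am) != Standup(10am).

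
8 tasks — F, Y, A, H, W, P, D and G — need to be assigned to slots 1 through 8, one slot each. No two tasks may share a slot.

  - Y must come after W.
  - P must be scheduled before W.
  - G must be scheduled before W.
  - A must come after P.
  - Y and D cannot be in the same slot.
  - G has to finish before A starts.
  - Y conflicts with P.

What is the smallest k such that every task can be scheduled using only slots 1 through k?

8 slots

The precedence chain requires at least 3 distinct slots.
With at most 1 per slot and 8 tasks, at least 8 slots are needed.
8 works (last occupied slot: 8): for example W -> 3; A -> 4; F -> 6; G -> 2; H -> 7; D -> 8; P -> 1; Y -> 5.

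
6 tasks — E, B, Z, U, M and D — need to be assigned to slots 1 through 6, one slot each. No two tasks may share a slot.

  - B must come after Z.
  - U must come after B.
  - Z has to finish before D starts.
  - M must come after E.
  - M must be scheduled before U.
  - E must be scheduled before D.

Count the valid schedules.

Splitting on E: it can be 1 (11), 2 (8), 3 (3). Listing each branch's schedules as (B, Z, U, M, D):
E=1: (3,2,5,4,6) (3,2,6,4,5) (3,2,6,5,4) (4,2,5,3,6) (4,2,6,3,5) (4,2,6,5,3) (4,3,5,2,6) (4,3,6,2,5) (5,2,6,3,4) (5,2,6,4,3) (5,3,6,2,4) — 11.
E=2: (3,1,5,4,6) (3,1,6,4,5) (3,1,6,5,4) (4,1,5,3,6) (4,1,6,3,5) (4,1,6,5,3) (5,1,6,3,4) (5,1,6,4,3) — 8.
E=3: (2,1,5,4,6) (2,1,6,4,5) (2,1,6,5,4) — 3.
Summing: 11 + 8 + 3 = 22.

22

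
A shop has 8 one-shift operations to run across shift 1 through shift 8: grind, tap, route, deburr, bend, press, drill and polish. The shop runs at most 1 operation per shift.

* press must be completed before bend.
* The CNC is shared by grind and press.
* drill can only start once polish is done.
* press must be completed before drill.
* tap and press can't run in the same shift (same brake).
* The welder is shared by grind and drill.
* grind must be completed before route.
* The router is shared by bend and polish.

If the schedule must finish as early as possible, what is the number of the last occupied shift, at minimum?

The precedence chain requires at least 2 distinct shifts.
With at most 1 per shift and 8 operations, at least 8 shifts are needed.
8 works (last occupied shift: shift 8): for example route in shift 5, polish in shift 2, bend in shift 6, deburr in shift 8, grind in shift 4, tap in shift 7, drill in shift 3, press in shift 1.

shift 8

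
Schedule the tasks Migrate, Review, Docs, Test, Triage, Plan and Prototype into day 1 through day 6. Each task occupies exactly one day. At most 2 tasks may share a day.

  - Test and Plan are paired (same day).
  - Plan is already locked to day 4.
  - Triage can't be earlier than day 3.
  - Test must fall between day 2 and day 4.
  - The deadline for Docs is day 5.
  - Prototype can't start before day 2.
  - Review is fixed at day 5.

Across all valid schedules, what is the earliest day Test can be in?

Test is available from day 2; Test must be in the same day as Plan, which can't be before day 4, so Test is at least day 4; Test's own window allows nothing later than day 4.
Test at day 4 is achievable: Plan in day 4; Review in day 5; Test in day 4; Triage in day 3; Docs in day 1; Prototype in day 2; Migrate in day 1.

day 4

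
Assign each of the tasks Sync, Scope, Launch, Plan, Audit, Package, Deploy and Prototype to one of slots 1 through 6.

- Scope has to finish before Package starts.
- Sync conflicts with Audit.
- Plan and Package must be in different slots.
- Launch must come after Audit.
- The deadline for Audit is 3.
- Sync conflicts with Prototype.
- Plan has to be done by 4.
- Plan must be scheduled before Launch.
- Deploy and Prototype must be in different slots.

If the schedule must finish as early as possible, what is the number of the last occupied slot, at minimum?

slot 2

The precedence chain requires at least 2 distinct slots.
2 works (last occupied slot: 2): for example Scope in 1, Audit in 1, Deploy in 2, Plan in 1, Sync in 2, Package in 2, Launch in 2, Prototype in 1.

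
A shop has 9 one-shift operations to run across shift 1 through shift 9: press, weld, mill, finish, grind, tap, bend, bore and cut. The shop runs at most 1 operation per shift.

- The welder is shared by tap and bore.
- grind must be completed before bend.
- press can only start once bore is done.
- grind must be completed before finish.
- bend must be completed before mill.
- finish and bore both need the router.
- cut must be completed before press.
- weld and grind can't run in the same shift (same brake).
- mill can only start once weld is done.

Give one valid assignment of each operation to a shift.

press -> shift 3, bend -> shift 5, weld -> shift 6, cut -> shift 2, finish -> shift 8, bore -> shift 1, tap -> shift 9, grind -> shift 4, mill -> shift 7

Checking: grind(shift 4) before finish(shift 8); weld(shift 6) before mill(shift 7); cut(shift 2) before press(shift 3); bore(shift 1) before press(shift 3); grind(shift 4) before bend(shift 5); bend(shift 5) before mill(shift 7); finish(shift 8) != bore(shift 1); weld(shift 6) != grind(shift 4); tap(shift 9) != bore(shift 1); max 1 per shift (cap 1).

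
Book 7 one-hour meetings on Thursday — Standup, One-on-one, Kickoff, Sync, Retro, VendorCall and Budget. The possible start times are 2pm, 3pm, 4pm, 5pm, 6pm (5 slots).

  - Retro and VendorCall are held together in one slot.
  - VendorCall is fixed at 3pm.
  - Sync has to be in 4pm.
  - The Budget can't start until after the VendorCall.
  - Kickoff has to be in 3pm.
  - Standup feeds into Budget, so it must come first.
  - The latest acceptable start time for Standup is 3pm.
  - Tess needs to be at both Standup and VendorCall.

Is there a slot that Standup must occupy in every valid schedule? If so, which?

2pm

Standup's window is 2pm–3pm.
VendorCall is fixed at 3pm, and Standup can't share a slot with VendorCall.
So Standup must be 2pm.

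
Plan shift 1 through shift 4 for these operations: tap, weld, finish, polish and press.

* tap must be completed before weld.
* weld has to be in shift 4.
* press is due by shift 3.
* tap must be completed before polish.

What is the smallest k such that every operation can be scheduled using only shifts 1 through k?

4

The precedence chain requires at least 2 distinct shifts.
weld can't be placed before shift 4, so the schedule must run through at least shift 4.
4 works (last occupied shift: shift 4): for example polish in shift 2; weld in shift 4; tap in shift 1; press in shift 1; finish in shift 1.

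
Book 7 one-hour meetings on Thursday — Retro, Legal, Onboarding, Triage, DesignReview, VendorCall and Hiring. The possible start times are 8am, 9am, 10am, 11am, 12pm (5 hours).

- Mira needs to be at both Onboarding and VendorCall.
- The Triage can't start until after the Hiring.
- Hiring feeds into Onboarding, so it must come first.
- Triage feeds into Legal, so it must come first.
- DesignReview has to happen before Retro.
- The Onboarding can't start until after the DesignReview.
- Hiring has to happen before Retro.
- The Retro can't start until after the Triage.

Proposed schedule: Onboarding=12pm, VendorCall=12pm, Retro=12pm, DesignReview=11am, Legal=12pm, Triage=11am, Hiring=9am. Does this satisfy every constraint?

No. Mira needs to be at both Onboarding and VendorCall is not satisfied.

Hiring feeds into Onboarding, so it must come first — holds.
Triage feeds into Legal, so it must come first — holds.
DesignReview has to happen before Retro — holds.
Hiring has to happen before Retro — holds.
The Triage can't start until after the Hiring — holds.
The Onboarding can't start until after the DesignReview — holds.
The Retro can't start until after the Triage — holds.
Mira needs to be at both Onboarding and VendorCall — violated.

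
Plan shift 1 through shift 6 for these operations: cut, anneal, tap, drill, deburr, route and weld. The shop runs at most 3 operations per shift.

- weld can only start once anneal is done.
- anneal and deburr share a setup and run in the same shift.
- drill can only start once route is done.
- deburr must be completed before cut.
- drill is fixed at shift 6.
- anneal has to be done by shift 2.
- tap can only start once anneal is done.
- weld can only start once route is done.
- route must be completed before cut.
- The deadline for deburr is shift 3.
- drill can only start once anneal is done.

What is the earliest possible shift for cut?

shift 2

Precedence pushes cut to at least shift 2.
cut at shift 2 is achievable: weld in shift 2, cut in shift 2, anneal in shift 1, tap in shift 2, deburr in shift 1, route in shift 1, drill in shift 6.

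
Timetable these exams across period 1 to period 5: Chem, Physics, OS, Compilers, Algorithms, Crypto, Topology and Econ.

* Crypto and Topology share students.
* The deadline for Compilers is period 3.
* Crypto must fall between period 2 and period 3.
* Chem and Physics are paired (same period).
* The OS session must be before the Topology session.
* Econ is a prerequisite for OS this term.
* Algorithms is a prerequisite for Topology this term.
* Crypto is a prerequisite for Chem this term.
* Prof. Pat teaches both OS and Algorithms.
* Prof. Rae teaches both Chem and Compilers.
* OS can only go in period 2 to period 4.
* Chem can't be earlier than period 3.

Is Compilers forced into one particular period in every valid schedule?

Compilers can be period 1 (e.g. Crypto -> period 2, Algorithms -> period 1, Chem -> period 3, OS -> period 2, Topology -> period 3, Compilers -> period 1, Physics -> period 3, Econ -> period 1) or period 2 (e.g. Topology in period 3; Chem in period 3; Physics in period 3; Algorithms in period 1; Crypto in period 2; Econ in period 1; Compilers in period 2; OS in period 2).

No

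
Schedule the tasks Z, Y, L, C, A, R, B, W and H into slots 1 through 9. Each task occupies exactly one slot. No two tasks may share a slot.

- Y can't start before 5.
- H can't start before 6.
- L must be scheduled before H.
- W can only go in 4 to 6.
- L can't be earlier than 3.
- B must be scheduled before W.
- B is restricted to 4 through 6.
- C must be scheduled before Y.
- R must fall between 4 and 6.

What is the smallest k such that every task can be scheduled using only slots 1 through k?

9 slots

The precedence chain requires at least 2 distinct slots.
With at most 1 per slot and 9 tasks, at least 9 slots are needed.
H can't be placed before 6, so the schedule must run through at least slot 6.
9 works (last occupied slot: 9): for example A=9; W=5; R=6; Z=2; Y=8; B=4; C=1; H=7; L=3.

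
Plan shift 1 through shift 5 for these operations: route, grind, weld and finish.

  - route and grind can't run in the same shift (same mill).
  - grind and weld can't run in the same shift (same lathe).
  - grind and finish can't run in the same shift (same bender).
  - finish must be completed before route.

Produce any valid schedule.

weld=shift 1; route=shift 2; grind=shift 3; finish=shift 1

Checking: finish(shift 1) before route(shift 2); route(shift 2) != grind(shift 3); grind(shift 3) != finish(shift 1); grind(shift 3) != weld(shift 1).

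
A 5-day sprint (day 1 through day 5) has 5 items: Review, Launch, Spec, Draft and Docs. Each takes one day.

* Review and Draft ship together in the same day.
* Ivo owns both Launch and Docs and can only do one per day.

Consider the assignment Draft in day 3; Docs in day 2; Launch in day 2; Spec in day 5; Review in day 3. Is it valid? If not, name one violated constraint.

Ivo owns both Launch and Docs and can only do one per day — violated.
Review and Draft ship together in the same day — holds.

No — it violates: Ivo owns both Launch and Docs and can only do one per day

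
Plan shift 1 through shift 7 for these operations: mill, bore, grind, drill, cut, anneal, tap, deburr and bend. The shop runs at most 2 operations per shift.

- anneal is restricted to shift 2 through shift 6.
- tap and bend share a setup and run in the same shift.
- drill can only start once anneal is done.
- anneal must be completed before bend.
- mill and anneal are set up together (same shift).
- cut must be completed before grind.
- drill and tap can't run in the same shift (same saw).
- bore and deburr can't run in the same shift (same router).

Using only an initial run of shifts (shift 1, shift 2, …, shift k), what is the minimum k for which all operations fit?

The precedence chain requires at least 2 distinct shifts.
With at most 2 per shift and 9 operations, at least 5 shifts are needed.
Propagating the time windows through the other constraints, drill can't land before shift 3, so the schedule must run through at least shift 3.
5 works (last occupied shift: shift 5): for example mill -> shift 2, grind -> shift 3, drill -> shift 3, bore -> shift 1, tap -> shift 4, cut -> shift 1, anneal -> shift 2, bend -> shift 4, deburr -> shift 5.

5 shifts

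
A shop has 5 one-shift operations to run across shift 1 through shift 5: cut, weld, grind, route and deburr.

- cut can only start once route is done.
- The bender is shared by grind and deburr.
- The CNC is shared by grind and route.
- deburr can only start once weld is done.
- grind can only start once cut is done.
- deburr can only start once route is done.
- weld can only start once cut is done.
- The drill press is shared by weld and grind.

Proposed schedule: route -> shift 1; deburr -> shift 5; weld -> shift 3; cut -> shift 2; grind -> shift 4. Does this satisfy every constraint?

Valid

deburr can only start once weld is done — holds.
The drill press is shared by weld and grind — holds.
The CNC is shared by grind and route — holds.
cut can only start once route is done — holds.
The bender is shared by grind and deburr — holds.
weld can only start once cut is done — holds.
grind can only start once cut is done — holds.
deburr can only start once route is done — holds.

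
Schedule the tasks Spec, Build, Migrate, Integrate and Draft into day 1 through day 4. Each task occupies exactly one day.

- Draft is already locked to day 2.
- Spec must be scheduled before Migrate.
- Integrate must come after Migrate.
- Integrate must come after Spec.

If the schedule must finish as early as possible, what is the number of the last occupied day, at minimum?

day 3

The precedence chain requires at least 3 distinct days.
3 works (last occupied day: day 3): for example Spec=day 1; Integrate=day 3; Draft=day 2; Build=day 1; Migrate=day 2.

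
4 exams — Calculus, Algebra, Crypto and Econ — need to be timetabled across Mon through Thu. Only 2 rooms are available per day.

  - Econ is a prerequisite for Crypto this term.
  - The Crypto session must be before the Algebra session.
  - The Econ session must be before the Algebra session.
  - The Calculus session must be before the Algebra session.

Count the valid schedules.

11

Splitting on Calculus: it can be Mon (4), Tue (4), Wed (3). Listing each branch's schedules as (Algebra, Crypto, Econ):
Calculus=Mon: (Wed,Tue,Mon) (Thu,Tue,Mon) (Thu,Wed,Mon) (Thu,Wed,Tue) — 4.
Calculus=Tue: (Wed,Tue,Mon) (Thu,Tue,Mon) (Thu,Wed,Mon) (Thu,Wed,Tue) — 4.
Calculus=Wed: (Thu,Tue,Mon) (Thu,Wed,Mon) (Thu,Wed,Tue) — 3.
Summing: 4 + 4 + 3 = 11.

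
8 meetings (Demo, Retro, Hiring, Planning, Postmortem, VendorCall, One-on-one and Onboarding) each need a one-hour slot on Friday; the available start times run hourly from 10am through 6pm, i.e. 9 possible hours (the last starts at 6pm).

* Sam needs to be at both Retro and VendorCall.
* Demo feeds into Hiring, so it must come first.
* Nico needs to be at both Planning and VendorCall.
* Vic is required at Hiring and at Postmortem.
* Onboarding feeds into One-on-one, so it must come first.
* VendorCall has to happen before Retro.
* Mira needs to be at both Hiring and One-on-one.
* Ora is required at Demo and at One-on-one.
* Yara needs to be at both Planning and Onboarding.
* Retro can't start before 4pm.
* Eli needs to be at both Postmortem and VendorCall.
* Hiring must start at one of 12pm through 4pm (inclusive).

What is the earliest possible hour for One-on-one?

Precedence pushes One-on-one to at least 11am.
One-on-one at 11am is achievable: VendorCall -> 10am; Hiring -> 12pm; Planning -> 11am; Postmortem -> 11am; One-on-one -> 11am; Demo -> 10am; Onboarding -> 10am; Retro -> 4pm.

11am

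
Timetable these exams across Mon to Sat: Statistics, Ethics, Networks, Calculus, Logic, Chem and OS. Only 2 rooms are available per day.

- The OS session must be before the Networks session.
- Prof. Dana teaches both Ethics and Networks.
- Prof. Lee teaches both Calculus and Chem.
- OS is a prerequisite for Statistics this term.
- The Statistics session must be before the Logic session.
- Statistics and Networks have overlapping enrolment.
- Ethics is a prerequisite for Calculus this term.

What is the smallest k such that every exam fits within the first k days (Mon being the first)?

The precedence chain requires at least 3 distinct days.
With at most 2 per day and 7 exams, at least 4 days are needed.
4 works (last occupied day: Thu): for example Networks=Wed, Logic=Wed, Ethics=Mon, Statistics=Tue, OS=Mon, Chem=Thu, Calculus=Tue.

4 days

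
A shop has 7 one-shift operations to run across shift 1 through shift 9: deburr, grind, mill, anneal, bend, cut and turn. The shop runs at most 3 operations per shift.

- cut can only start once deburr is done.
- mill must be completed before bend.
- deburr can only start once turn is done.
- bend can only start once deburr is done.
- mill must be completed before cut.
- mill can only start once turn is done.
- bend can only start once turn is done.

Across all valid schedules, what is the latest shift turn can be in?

Downstream work caps turn at shift 7.
turn at shift 7 is achievable: mill in shift 8, deburr in shift 8, turn in shift 7, cut in shift 9, grind in shift 1, anneal in shift 1, bend in shift 9.

shift 7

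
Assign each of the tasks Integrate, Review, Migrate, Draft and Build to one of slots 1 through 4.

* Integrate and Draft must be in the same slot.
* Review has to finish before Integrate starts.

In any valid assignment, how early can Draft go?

Draft must be in the same slot as Integrate, which can't be before 2, so Draft is at least 2.
Draft at 2 is achievable: Integrate -> 2; Review -> 1; Build -> 1; Draft -> 2; Migrate -> 1.

2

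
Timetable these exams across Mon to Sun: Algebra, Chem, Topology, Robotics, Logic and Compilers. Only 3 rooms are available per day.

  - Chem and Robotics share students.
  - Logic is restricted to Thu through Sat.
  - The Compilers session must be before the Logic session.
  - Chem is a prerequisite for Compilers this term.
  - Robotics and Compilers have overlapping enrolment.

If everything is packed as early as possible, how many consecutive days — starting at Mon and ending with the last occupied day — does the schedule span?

4

The precedence chain requires at least 3 distinct days.
With at most 3 per day and 6 exams, at least 2 days are needed.
Logic can't be placed before Thu — that is day 4 counting from Mon — so the schedule must run through at least 4 days.
4 works (last occupied day: Thu): for example Topology -> Mon, Compilers -> Tue, Chem -> Mon, Robotics -> Wed, Logic -> Thu, Algebra -> Mon.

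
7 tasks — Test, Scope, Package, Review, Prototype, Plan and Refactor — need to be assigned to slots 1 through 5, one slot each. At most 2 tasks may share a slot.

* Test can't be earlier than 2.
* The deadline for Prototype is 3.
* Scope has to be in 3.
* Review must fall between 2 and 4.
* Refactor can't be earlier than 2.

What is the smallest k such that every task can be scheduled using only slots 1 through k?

4

With at most 2 per slot and 7 tasks, at least 4 slots are needed.
Scope can't be placed before 3, so the schedule must run through at least slot 3.
4 works (last occupied slot: 4): for example Package -> 1, Plan -> 4, Scope -> 3, Test -> 2, Refactor -> 3, Prototype -> 1, Review -> 2.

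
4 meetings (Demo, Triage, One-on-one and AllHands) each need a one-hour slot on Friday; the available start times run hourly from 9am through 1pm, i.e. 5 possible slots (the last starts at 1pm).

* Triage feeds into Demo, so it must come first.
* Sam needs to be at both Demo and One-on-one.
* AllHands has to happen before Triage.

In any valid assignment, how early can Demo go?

11am

Precedence pushes Demo to at least 11am.
Demo at 11am is achievable: Triage -> 10am; AllHands -> 9am; One-on-one -> 9am; Demo -> 11am.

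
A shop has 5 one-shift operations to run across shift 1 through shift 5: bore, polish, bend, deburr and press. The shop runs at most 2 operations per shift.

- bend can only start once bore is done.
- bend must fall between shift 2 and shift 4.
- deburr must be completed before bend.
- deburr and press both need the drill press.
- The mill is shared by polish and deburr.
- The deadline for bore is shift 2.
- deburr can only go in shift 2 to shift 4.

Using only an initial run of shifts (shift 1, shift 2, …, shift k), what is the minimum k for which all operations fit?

3

The precedence chain requires at least 2 distinct shifts.
With at most 2 per shift and 5 operations, at least 3 shifts are needed.
Propagating the time windows through the other constraints, bend can't land before shift 3, so the schedule must run through at least shift 3.
3 works (last occupied shift: shift 3): for example bore=shift 1; press=shift 3; polish=shift 1; bend=shift 3; deburr=shift 2.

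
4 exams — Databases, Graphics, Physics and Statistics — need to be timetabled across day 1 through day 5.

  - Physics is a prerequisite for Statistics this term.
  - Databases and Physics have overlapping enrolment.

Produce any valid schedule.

Physics=day 1; Databases=day 2; Statistics=day 2; Graphics=day 1

Checking: Physics(day 1) before Statistics(day 2); Databases(day 2) != Physics(day 1).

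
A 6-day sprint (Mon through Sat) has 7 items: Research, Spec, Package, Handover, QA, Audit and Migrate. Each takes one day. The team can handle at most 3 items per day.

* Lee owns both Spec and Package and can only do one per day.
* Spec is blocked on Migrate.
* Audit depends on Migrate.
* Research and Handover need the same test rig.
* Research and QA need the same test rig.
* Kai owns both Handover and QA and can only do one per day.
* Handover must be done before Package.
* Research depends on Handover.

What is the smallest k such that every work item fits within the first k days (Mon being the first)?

The precedence chain requires at least 2 distinct days.
With at most 3 per day and 7 work items, at least 3 days are needed.
3 works (last occupied day: Wed): for example Audit -> Tue, Spec -> Tue, Package -> Wed, Research -> Tue, Migrate -> Mon, Handover -> Mon, QA -> Wed.

3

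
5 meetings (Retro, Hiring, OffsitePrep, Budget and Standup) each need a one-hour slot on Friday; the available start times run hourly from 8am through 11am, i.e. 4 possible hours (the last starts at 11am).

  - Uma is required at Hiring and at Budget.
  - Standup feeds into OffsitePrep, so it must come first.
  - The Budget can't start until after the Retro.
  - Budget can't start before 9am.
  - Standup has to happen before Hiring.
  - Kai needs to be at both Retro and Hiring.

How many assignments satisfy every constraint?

Splitting on Retro: it can be 8am (28), 9am (11), 10am (3). Listing each branch's schedules as (Hiring, OffsitePrep, Budget, Standup):
Retro=8am: (9am,9am,10am,8am) (9am,9am,11am,8am) (9am,10am,10am,8am) (9am,10am,11am,8am) (9am,11am,10am,8am) (9am,11am,11am,8am) (10am,9am,9am,8am) (10am,9am,11am,8am) (10am,10am,9am,8am) (10am,10am,9am,9am) (10am,10am,11am,8am) (10am,10am,11am,9am) (10am,11am,9am,8am) (10am,11am,9am,9am) (10am,11am,11am,8am) (10am,11am,11am,9am) (11am,9am,9am,8am) (11am,9am,10am,8am) (11am,10am,9am,8am) (11am,10am,9am,9am) (11am,10am,10am,8am) (11am,10am,10am,9am) (11am,11am,9am,8am) (11am,11am,9am,9am) (11am,11am,9am,10am) (11am,11am,10am,8am) (11am,11am,10am,9am) (11am,11am,10am,10am) — 28.
Retro=9am: (10am,9am,11am,8am) (10am,10am,11am,8am) (10am,10am,11am,9am) (10am,11am,11am,8am) (10am,11am,11am,9am) (11am,9am,10am,8am) (11am,10am,10am,8am) (11am,10am,10am,9am) (11am,11am,10am,8am) (11am,11am,10am,9am) (11am,11am,10am,10am) — 11.
Retro=10am: (9am,9am,11am,8am) (9am,10am,11am,8am) (9am,11am,11am,8am) — 3.
Summing: 28 + 11 + 3 = 42.

42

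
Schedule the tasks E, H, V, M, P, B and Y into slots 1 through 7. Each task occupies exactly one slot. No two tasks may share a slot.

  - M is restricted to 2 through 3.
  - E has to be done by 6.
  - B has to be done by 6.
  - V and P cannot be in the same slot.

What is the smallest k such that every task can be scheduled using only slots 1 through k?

7

With at most 1 per slot and 7 tasks, at least 7 slots are needed.
M can't be placed before 2, so the schedule must run through at least slot 2.
7 works (last occupied slot: 7): for example P -> 6, V -> 5, H -> 4, M -> 2, Y -> 7, B -> 3, E -> 1.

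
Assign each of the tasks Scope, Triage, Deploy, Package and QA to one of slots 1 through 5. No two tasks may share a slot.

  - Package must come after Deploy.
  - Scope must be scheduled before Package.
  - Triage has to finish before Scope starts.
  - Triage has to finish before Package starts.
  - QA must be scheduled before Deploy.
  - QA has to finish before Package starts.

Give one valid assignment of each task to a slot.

Package=5, Triage=1, Scope=2, Deploy=4, QA=3

Checking: Triage(1) before Scope(2); Deploy(4) before Package(5); QA(3) before Package(5); QA(3) before Deploy(4); Scope(2) before Package(5); Triage(1) before Package(5); max 1 per slot (cap 1).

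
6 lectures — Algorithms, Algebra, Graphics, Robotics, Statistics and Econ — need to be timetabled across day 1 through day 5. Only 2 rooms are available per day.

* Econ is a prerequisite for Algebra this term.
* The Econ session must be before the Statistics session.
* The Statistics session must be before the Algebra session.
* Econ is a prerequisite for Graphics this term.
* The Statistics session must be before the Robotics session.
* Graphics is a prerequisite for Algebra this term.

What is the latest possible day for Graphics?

Precedence pushes Graphics to at least day 2; downstream work caps Graphics at day 4.
Graphics at day 4 is achievable: Robotics -> day 3; Algebra -> day 5; Graphics -> day 4; Statistics -> day 2; Algorithms -> day 1; Econ -> day 1.

day 4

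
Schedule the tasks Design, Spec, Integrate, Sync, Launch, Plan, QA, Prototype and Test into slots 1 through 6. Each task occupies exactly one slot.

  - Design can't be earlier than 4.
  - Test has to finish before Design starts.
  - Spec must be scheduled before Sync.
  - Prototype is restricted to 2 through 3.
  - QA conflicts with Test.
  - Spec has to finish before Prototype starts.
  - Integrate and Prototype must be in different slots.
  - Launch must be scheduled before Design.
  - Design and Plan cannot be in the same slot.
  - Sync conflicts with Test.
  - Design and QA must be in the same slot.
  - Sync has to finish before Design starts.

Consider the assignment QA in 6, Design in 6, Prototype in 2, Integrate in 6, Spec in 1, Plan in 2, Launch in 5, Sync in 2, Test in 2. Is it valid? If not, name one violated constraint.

Spec has to finish before Prototype starts — holds.
Design can't be earlier than 4 — holds.
QA conflicts with Test — holds.
Design and QA must be in the same slot — holds.
Design and Plan cannot be in the same slot — holds.
Prototype is restricted to 2 through 3 — holds.
Sync has to finish before Design starts — holds.
Sync conflicts with Test — violated.
Launch must be scheduled before Design — holds.
Integrate and Prototype must be in different slots — holds.
Spec must be scheduled before Sync — holds.
Test has to finish before Design starts — holds.

Invalid. Sync conflicts with Test.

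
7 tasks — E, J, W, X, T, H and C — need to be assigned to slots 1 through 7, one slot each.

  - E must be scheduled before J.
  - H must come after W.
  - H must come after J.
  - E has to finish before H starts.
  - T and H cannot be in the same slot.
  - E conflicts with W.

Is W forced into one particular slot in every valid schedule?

W can be 1 (e.g. J=3, W=1, T=1, H=4, E=2, C=1, X=1) or 2 (e.g. J=2; W=2; T=1; H=3; E=1; C=1; X=1).

No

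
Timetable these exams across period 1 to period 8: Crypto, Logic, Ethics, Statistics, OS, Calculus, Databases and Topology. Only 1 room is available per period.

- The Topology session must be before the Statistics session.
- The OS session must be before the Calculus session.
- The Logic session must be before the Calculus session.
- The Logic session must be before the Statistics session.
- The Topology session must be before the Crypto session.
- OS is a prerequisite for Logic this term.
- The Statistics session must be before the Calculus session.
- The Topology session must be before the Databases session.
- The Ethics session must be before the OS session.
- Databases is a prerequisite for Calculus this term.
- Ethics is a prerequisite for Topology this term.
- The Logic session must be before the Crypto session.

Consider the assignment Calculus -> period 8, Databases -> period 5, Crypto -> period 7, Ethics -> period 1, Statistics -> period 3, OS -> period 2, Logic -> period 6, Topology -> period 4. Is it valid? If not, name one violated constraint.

Invalid. The Logic session must be before the Statistics session.

The Topology session must be before the Statistics session — violated.
The Statistics session must be before the Calculus session — holds.
The OS session must be before the Calculus session — holds.
The Topology session must be before the Databases session — holds.
Databases is a prerequisite for Calculus this term — holds.
The Logic session must be before the Crypto session — holds.
The Logic session must be before the Statistics session — violated.
The Topology session must be before the Crypto session — holds.
Ethics is a prerequisite for Topology this term — holds.
OS is a prerequisite for Logic this term — holds.
The Ethics session must be before the OS session — holds.
The Logic session must be before the Calculus session — holds.
Only 1 room is available per period — holds.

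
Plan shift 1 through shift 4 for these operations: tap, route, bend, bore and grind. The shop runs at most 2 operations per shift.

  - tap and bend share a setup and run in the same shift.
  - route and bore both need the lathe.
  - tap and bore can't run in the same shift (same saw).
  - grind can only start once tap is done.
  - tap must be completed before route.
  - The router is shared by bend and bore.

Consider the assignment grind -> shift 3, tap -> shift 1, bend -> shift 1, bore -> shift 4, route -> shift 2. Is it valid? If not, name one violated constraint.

Yes

tap and bend share a setup and run in the same shift — holds.
tap and bore can't run in the same shift (same saw) — holds.
grind can only start once tap is done — holds.
The shop runs at most 2 operations per shift — holds.
tap must be completed before route — holds.
The router is shared by bend and bore — holds.
route and bore both need the lathe — holds.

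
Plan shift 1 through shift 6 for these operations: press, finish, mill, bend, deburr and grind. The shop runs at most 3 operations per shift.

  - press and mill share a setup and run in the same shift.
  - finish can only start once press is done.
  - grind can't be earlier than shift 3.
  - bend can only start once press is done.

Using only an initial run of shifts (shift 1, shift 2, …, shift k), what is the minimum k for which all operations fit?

The precedence chain requires at least 2 distinct shifts.
With at most 3 per shift and 6 operations, at least 2 shifts are needed.
grind can't be placed before shift 3, so the schedule must run through at least shift 3.
3 works (last occupied shift: shift 3): for example deburr in shift 1; mill in shift 1; finish in shift 2; press in shift 1; grind in shift 3; bend in shift 2.

3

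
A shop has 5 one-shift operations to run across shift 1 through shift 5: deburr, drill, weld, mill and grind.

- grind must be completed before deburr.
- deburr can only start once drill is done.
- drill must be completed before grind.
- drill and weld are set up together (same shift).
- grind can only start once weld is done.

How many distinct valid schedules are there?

Splitting on deburr: it can be shift 3 (5), shift 4 (15), shift 5 (30). Listing each branch's schedules as (drill, weld, mill, grind) by shift number:
deburr=shift 3: (1,1,1,2) (1,1,2,2) (1,1,3,2) (1,1,4,2) (1,1,5,2) — 5.
deburr=shift 4: (1,1,1,2) (1,1,1,3) (1,1,2,2) (1,1,2,3) (1,1,3,2) (1,1,3,3) (1,1,4,2) (1,1,4,3) (1,1,5,2) (1,1,5,3) (2,2,1,3) (2,2,2,3) (2,2,3,3) (2,2,4,3) (2,2,5,3) — 15.
deburr=shift 5: (1,1,1,2) (1,1,1,3) (1,1,1,4) (1,1,2,2) (1,1,2,3) (1,1,2,4) (1,1,3,2) (1,1,3,3) (1,1,3,4) (1,1,4,2) (1,1,4,3) (1,1,4,4) (1,1,5,2) (1,1,5,3) (1,1,5,4) (2,2,1,3) (2,2,1,4) (2,2,2,3) (2,2,2,4) (2,2,3,3) (2,2,3,4) (2,2,4,3) (2,2,4,4) (2,2,5,3) (2,2,5,4) (3,3,1,4) (3,3,2,4) (3,3,3,4) (3,3,4,4) (3,3,5,4) — 30.
Summing: 5 + 15 + 30 = 50.

50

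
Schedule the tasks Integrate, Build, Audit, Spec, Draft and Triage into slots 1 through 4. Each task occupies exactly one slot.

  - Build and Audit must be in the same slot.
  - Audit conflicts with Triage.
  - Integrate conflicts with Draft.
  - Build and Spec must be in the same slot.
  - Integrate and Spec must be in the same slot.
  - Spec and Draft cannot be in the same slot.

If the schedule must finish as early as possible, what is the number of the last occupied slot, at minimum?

Could 1 slot be enough, i.e. nothing placed later than 1? No: Draft can't share with Spec (1) → nothing is left.
So 1 slot is not enough.
2 works (last occupied slot: 2): for example Draft=2; Audit=1; Triage=2; Spec=1; Integrate=1; Build=1.

2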